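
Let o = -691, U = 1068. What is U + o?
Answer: 377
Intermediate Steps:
U + o = 1068 - 691 = 377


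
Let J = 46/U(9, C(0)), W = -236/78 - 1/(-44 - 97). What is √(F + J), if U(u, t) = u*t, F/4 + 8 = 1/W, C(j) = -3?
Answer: I*√86862467406/49797 ≈ 5.9185*I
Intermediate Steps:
W = -5533/1833 (W = -236*1/78 - 1/(-141) = -118/39 - 1*(-1/141) = -118/39 + 1/141 = -5533/1833 ≈ -3.0185)
F = -184388/5533 (F = -32 + 4/(-5533/1833) = -32 + 4*(-1833/5533) = -32 - 7332/5533 = -184388/5533 ≈ -33.325)
U(u, t) = t*u
J = -46/27 (J = 46/((-3*9)) = 46/(-27) = 46*(-1/27) = -46/27 ≈ -1.7037)
√(F + J) = √(-184388/5533 - 46/27) = √(-5232994/149391) = I*√86862467406/49797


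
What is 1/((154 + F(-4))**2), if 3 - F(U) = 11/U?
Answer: 16/408321 ≈ 3.9185e-5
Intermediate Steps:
F(U) = 3 - 11/U
1/((154 + F(-4))**2) = 1/((154 + (3 - 11/(-4)))**2) = 1/((154 + (3 - 11*(-1/4)))**2) = 1/((154 + (3 + 11/4))**2) = 1/((154 + 23/4)**2) = 1/((639/4)**2) = 1/(408321/16) = 16/408321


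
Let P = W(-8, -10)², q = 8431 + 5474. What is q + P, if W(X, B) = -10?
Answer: 14005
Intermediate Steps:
q = 13905
P = 100 (P = (-10)² = 100)
q + P = 13905 + 100 = 14005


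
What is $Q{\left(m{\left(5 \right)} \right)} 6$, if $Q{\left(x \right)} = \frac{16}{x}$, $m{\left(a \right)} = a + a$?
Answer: $\frac{48}{5} \approx 9.6$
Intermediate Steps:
$m{\left(a \right)} = 2 a$
$Q{\left(m{\left(5 \right)} \right)} 6 = \frac{16}{2 \cdot 5} \cdot 6 = \frac{16}{10} \cdot 6 = 16 \cdot \frac{1}{10} \cdot 6 = \frac{8}{5} \cdot 6 = \frac{48}{5}$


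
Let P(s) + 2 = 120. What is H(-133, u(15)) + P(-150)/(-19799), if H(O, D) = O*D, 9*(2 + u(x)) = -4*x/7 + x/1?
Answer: 3385511/19799 ≈ 170.99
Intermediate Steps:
P(s) = 118 (P(s) = -2 + 120 = 118)
u(x) = -2 + x/21 (u(x) = -2 + (-4*x/7 + x/1)/9 = -2 + (-4*x*(⅐) + x*1)/9 = -2 + (-4*x/7 + x)/9 = -2 + (3*x/7)/9 = -2 + x/21)
H(O, D) = D*O
H(-133, u(15)) + P(-150)/(-19799) = (-2 + (1/21)*15)*(-133) + 118/(-19799) = (-2 + 5/7)*(-133) + 118*(-1/19799) = -9/7*(-133) - 118/19799 = 171 - 118/19799 = 3385511/19799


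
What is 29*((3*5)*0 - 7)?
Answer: -203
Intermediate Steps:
29*((3*5)*0 - 7) = 29*(15*0 - 7) = 29*(0 - 7) = 29*(-7) = -203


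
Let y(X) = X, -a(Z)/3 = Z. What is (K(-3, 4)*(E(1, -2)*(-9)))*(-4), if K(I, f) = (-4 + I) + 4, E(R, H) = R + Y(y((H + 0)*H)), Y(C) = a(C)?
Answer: 1188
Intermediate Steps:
a(Z) = -3*Z
Y(C) = -3*C
E(R, H) = R - 3*H² (E(R, H) = R - 3*(H + 0)*H = R - 3*H*H = R - 3*H²)
K(I, f) = I
(K(-3, 4)*(E(1, -2)*(-9)))*(-4) = -3*(1 - 3*(-2)²)*(-9)*(-4) = -3*(1 - 3*4)*(-9)*(-4) = -3*(1 - 12)*(-9)*(-4) = -(-33)*(-9)*(-4) = -3*99*(-4) = -297*(-4) = 1188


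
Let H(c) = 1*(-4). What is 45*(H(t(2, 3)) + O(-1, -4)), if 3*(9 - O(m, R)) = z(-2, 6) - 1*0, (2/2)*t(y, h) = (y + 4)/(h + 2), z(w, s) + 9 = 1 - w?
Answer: 315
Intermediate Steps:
z(w, s) = -8 - w (z(w, s) = -9 + (1 - w) = -8 - w)
t(y, h) = (4 + y)/(2 + h) (t(y, h) = (y + 4)/(h + 2) = (4 + y)/(2 + h))
H(c) = -4
O(m, R) = 11 (O(m, R) = 9 - ((-8 - 1*(-2)) - 1*0)/3 = 9 - ((-8 + 2) + 0)/3 = 9 - (-6 + 0)/3 = 9 - ⅓*(-6) = 9 + 2 = 11)
45*(H(t(2, 3)) + O(-1, -4)) = 45*(-4 + 11) = 45*7 = 315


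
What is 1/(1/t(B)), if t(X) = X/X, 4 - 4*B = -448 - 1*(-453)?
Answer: 1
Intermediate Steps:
B = -¼ (B = 1 - (-448 - 1*(-453))/4 = 1 - (-448 + 453)/4 = 1 - ¼*5 = 1 - 5/4 = -¼ ≈ -0.25000)
t(X) = 1
1/(1/t(B)) = 1/(1/1) = 1/1 = 1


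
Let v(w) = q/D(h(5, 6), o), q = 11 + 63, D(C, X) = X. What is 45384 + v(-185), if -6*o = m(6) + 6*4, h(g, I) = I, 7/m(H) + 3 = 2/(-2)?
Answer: 4037400/89 ≈ 45364.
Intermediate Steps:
m(H) = -7/4 (m(H) = 7/(-3 + 2/(-2)) = 7/(-3 + 2*(-½)) = 7/(-3 - 1) = 7/(-4) = 7*(-¼) = -7/4)
o = -89/24 (o = -(-7/4 + 6*4)/6 = -(-7/4 + 24)/6 = -⅙*89/4 = -89/24 ≈ -3.7083)
q = 74
v(w) = -1776/89 (v(w) = 74/(-89/24) = 74*(-24/89) = -1776/89)
45384 + v(-185) = 45384 - 1776/89 = 4037400/89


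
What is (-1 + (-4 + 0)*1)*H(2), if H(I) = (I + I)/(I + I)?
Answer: -5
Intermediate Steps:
H(I) = 1 (H(I) = (2*I)/((2*I)) = (2*I)*(1/(2*I)) = 1)
(-1 + (-4 + 0)*1)*H(2) = (-1 + (-4 + 0)*1)*1 = (-1 - 4*1)*1 = (-1 - 4)*1 = -5*1 = -5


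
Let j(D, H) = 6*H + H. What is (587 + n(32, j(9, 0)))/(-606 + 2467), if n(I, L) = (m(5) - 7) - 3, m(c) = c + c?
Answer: 587/1861 ≈ 0.31542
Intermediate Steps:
m(c) = 2*c
j(D, H) = 7*H
n(I, L) = 0 (n(I, L) = (2*5 - 7) - 3 = (10 - 7) - 3 = 3 - 3 = 0)
(587 + n(32, j(9, 0)))/(-606 + 2467) = (587 + 0)/(-606 + 2467) = 587/1861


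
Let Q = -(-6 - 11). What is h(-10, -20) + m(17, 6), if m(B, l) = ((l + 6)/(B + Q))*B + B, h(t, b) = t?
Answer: 13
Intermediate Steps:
Q = 17 (Q = -1*(-17) = 17)
m(B, l) = B + B*(6 + l)/(17 + B) (m(B, l) = ((l + 6)/(B + 17))*B + B = ((6 + l)/(17 + B))*B + B = B*(6 + l)/(17 + B) + B = B + B*(6 + l)/(17 + B))
h(-10, -20) + m(17, 6) = -10 + 17*(23 + 17 + 6)/(17 + 17) = -10 + 17*46/34 = -10 + 17*(1/34)*46 = -10 + 23 = 13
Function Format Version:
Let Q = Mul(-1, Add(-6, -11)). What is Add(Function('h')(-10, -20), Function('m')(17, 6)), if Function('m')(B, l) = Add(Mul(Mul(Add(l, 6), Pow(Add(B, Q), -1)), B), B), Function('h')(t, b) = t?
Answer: 13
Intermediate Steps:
Q = 17 (Q = Mul(-1, -17) = 17)
Function('m')(B, l) = Add(B, Mul(B, Pow(Add(17, B), -1), Add(6, l))) (Function('m')(B, l) = Add(Mul(Mul(Add(l, 6), Pow(Add(B, 17), -1)), B), B) = Add(Mul(Mul(Add(6, l), Pow(Add(17, B), -1)), B), B) = Add(Mul(Mul(Pow(Add(17, B), -1), Add(6, l)), B), B) = Add(Mul(B, Pow(Add(17, B), -1), Add(6, l)), B) = Add(B, Mul(B, Pow(Add(17, B), -1), Add(6, l))))
Add(Function('h')(-10, -20), Function('m')(17, 6)) = Add(-10, Mul(17, Pow(Add(17, 17), -1), Add(23, 17, 6))) = Add(-10, Mul(17, Pow(34, -1), 46)) = Add(-10, Mul(17, Rational(1, 34), 46)) = Add(-10, 23) = 13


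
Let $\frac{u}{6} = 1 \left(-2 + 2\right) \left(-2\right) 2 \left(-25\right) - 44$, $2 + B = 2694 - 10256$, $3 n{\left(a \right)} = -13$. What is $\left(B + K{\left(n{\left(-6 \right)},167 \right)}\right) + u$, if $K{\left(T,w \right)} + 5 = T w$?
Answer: $- \frac{25670}{3} \approx -8556.7$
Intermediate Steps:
$n{\left(a \right)} = - \frac{13}{3}$ ($n{\left(a \right)} = \frac{1}{3} \left(-13\right) = - \frac{13}{3}$)
$B = -7564$ ($B = -2 + \left(2694 - 10256\right) = -2 - 7562 = -7564$)
$K{\left(T,w \right)} = -5 + T w$
$u = -264$ ($u = 6 \left(1 \left(-2 + 2\right) \left(-2\right) 2 \left(-25\right) - 44\right) = 6 \left(1 \cdot 0 \left(-2\right) 2 \left(-25\right) - 44\right) = 6 \left(0 \left(-2\right) 2 \left(-25\right) - 44\right) = 6 \left(0 \cdot 2 \left(-25\right) - 44\right) = 6 \left(0 \left(-25\right) - 44\right) = 6 \left(0 - 44\right) = 6 \left(-44\right) = -264$)
$\left(B + K{\left(n{\left(-6 \right)},167 \right)}\right) + u = \left(-7564 - \frac{2186}{3}\right) - 264 = - \frac{24878}{3} - 264 = - \frac{25670}{3}$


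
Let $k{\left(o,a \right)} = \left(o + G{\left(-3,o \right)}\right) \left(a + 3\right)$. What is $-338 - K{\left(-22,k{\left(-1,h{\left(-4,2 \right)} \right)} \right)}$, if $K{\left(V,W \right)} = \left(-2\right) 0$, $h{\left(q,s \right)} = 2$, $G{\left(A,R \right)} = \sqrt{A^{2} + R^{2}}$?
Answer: $-338$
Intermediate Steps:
$k{\left(o,a \right)} = \left(3 + a\right) \left(o + \sqrt{9 + o^{2}}\right)$ ($k{\left(o,a \right)} = \left(o + \sqrt{\left(-3\right)^{2} + o^{2}}\right) \left(a + 3\right) = \left(o + \sqrt{9 + o^{2}}\right) \left(3 + a\right) = \left(3 + a\right) \left(o + \sqrt{9 + o^{2}}\right)$)
$K{\left(V,W \right)} = 0$
$-338 - K{\left(-22,k{\left(-1,h{\left(-4,2 \right)} \right)} \right)} = -338 - 0 = -338 + 0 = -338$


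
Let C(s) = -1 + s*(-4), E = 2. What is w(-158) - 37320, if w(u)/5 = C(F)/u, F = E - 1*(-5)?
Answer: -5896415/158 ≈ -37319.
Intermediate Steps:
F = 7 (F = 2 - 1*(-5) = 2 + 5 = 7)
C(s) = -1 - 4*s
w(u) = -145/u (w(u) = 5*((-1 - 4*7)/u) = 5*((-1 - 28)/u) = 5*(-29/u) = -145/u)
w(-158) - 37320 = -145/(-158) - 37320 = -145*(-1/158) - 37320 = 145/158 - 37320 = -5896415/158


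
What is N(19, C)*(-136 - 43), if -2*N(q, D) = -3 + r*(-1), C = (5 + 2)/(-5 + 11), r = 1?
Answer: -358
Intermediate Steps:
C = 7/6 ≈ 1.1667
N(q, D) = 2 (N(q, D) = -(-3 + 1*(-1))/2 = -(-3 - 1)/2 = -½*(-4) = 2)
N(19, C)*(-136 - 43) = 2*(-136 - 43) = 2*(-179) = -358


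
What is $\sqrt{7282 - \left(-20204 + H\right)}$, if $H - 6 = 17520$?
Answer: $2 \sqrt{2490} \approx 99.8$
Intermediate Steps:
$H = 17526$ ($H = 6 + 17520 = 17526$)
$\sqrt{7282 - \left(-20204 + H\right)} = \sqrt{7282 + \left(20204 - 17526\right)} = \sqrt{7282 + 2678} = \sqrt{9960} = 2 \sqrt{2490}$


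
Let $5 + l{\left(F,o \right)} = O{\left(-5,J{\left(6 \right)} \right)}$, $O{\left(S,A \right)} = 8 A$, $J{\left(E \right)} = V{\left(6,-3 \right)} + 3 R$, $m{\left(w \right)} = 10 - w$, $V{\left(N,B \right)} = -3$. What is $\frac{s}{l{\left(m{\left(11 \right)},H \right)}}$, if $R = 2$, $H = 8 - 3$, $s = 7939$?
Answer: $\frac{7939}{19} \approx 417.84$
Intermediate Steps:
$H = 5$ ($H = 8 - 3 = 5$)
$J{\left(E \right)} = 3$ ($J{\left(E \right)} = -3 + 3 \cdot 2 = -3 + 6 = 3$)
$l{\left(F,o \right)} = 19$ ($l{\left(F,o \right)} = -5 + 8 \cdot 3 = -5 + 24 = 19$)
$\frac{s}{l{\left(m{\left(11 \right)},H \right)}} = \frac{7939}{19}$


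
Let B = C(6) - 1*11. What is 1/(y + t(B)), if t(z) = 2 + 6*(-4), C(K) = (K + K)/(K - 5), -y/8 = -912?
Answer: 1/7274 ≈ 0.00013748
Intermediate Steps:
y = 7296 (y = -8*(-912) = 7296)
C(K) = 2*K/(-5 + K) (C(K) = (2*K)/(-5 + K) = 2*K/(-5 + K))
B = 1 (B = 2*6/(-5 + 6) - 1*11 = 2*6/1 - 11 = 2*6*1 - 11 = 12 - 11 = 1)
t(z) = -22 (t(z) = 2 - 24 = -22)
1/(y + t(B)) = 1/(7296 - 22) = 1/7274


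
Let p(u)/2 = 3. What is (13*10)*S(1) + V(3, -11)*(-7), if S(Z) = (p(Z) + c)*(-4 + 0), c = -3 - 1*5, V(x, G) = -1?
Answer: 1047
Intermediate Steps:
p(u) = 6 (p(u) = 2*3 = 6)
c = -8 (c = -3 - 5 = -8)
S(Z) = 8 (S(Z) = (6 - 8)*(-4 + 0) = -2*(-4) = 8)
(13*10)*S(1) + V(3, -11)*(-7) = (13*10)*8 - 1*(-7) = 130*8 + 7 = 1040 + 7 = 1047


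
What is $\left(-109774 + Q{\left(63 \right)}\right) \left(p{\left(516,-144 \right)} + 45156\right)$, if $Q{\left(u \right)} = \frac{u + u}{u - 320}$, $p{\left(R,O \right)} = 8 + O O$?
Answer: $- \frac{1859173699600}{257} \approx -7.2341 \cdot 10^{9}$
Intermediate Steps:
$p{\left(R,O \right)} = 8 + O^{2}$
$Q{\left(u \right)} = \frac{2 u}{-320 + u}$
$\left(-109774 + Q{\left(63 \right)}\right) \left(p{\left(516,-144 \right)} + 45156\right) = \left(-109774 + 2 \cdot 63 \frac{1}{-320 + 63}\right) \left(\left(8 + \left(-144\right)^{2}\right) + 45156\right) = \left(-109774 + 2 \cdot 63 \frac{1}{-257}\right) \left(\left(8 + 20736\right) + 45156\right) = \left(-109774 + 2 \cdot 63 \left(- \frac{1}{257}\right)\right) \left(20744 + 45156\right) = \left(-109774 - \frac{126}{257}\right) 65900 = \left(- \frac{28212044}{257}\right) 65900 = - \frac{1859173699600}{257}$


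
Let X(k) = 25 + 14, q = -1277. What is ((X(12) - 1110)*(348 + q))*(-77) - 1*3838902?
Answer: -80450745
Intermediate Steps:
X(k) = 39
((X(12) - 1110)*(348 + q))*(-77) - 1*3838902 = ((39 - 1110)*(348 - 1277))*(-77) - 1*3838902 = -1071*(-929)*(-77) - 3838902 = 994959*(-77) - 3838902 = -76611843 - 3838902 = -80450745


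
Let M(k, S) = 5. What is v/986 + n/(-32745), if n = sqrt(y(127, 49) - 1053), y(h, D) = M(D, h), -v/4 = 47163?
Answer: -94326/493 - 2*I*sqrt(262)/32745 ≈ -191.33 - 0.00098863*I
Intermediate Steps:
v = -188652 (v = -4*47163 = -188652)
y(h, D) = 5
n = 2*I*sqrt(262) (n = sqrt(5 - 1053) = sqrt(-1048) = 2*I*sqrt(262) ≈ 32.373*I)
v/986 + n/(-32745) = -188652/986 + (2*I*sqrt(262))/(-32745) = -188652*1/986 + (2*I*sqrt(262))*(-1/32745) = -94326/493 - 2*I*sqrt(262)/32745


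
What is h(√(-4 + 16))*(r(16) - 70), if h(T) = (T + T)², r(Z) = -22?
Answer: -4416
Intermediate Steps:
h(T) = 4*T² (h(T) = (2*T)² = 4*T²)
h(√(-4 + 16))*(r(16) - 70) = (4*(√(-4 + 16))²)*(-22 - 70) = (4*(√12)²)*(-92) = (4*(2*√3)²)*(-92) = (4*12)*(-92) = 48*(-92) = -4416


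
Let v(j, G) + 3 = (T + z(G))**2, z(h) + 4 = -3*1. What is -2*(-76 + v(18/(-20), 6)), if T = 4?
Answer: 140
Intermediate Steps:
z(h) = -7 (z(h) = -4 - 3*1 = -4 - 3 = -7)
v(j, G) = 6 (v(j, G) = -3 + (4 - 7)**2 = -3 + (-3)**2 = -3 + 9 = 6)
-2*(-76 + v(18/(-20), 6)) = -2*(-76 + 6) = -2*(-70) = 140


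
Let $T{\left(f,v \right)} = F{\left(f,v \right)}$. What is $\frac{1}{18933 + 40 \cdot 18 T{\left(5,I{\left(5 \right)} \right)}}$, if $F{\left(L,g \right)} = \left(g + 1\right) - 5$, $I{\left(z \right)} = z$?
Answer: $\frac{1}{19653} \approx 5.0883 \cdot 10^{-5}$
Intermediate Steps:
$F{\left(L,g \right)} = -4 + g$ ($F{\left(L,g \right)} = \left(1 + g\right) - 5 = -4 + g$)
$T{\left(f,v \right)} = -4 + v$
$\frac{1}{18933 + 40 \cdot 18 T{\left(5,I{\left(5 \right)} \right)}} = \frac{1}{18933 + 40 \cdot 18 \left(-4 + 5\right)} = \frac{1}{18933 + 720 \cdot 1} = \frac{1}{18933 + 720} = \frac{1}{19653}$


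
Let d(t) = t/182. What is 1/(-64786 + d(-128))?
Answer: -91/5895590 ≈ -1.5435e-5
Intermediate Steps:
d(t) = t/182 (d(t) = t*(1/182) = t/182)
1/(-64786 + d(-128)) = 1/(-64786 + (1/182)*(-128)) = 1/(-64786 - 64/91) = 1/(-5895590/91) = -91/5895590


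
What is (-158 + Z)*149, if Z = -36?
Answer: -28906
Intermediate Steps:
(-158 + Z)*149 = (-158 - 36)*149 = -194*149 = -28906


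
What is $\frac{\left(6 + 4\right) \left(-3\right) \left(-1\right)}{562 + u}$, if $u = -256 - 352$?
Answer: $- \frac{15}{23} \approx -0.65217$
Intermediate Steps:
$u = -608$ ($u = -256 - 352 = -608$)
$\frac{\left(6 + 4\right) \left(-3\right) \left(-1\right)}{562 + u} = \frac{\left(6 + 4\right) \left(-3\right) \left(-1\right)}{562 - 608} = \frac{10 \left(-3\right) \left(-1\right)}{-46} = - \frac{\left(-30\right) \left(-1\right)}{46} = \left(- \frac{1}{46}\right) 30 = - \frac{15}{23}$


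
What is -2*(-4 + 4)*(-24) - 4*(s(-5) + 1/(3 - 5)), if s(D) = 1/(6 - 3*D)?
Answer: 38/21 ≈ 1.8095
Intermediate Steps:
-2*(-4 + 4)*(-24) - 4*(s(-5) + 1/(3 - 5)) = -2*(-4 + 4)*(-24) - 4*(-1/(-6 + 3*(-5)) + 1/(3 - 5)) = -2*0*(-24) - 4*(-1/(-6 - 15) + 1/(-2)) = 0*(-24) - 4*(-1/(-21) - 1/2) = 0 - 4*(-1*(-1/21) - 1/2) = 0 - 4*(1/21 - 1/2) = 0 - 4*(-19/42) = 0 + 38/21 = 38/21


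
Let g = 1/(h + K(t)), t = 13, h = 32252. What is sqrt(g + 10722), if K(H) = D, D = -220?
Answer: sqrt(687581104210)/8008 ≈ 103.55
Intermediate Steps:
K(H) = -220
g = 1/32032 (g = 1/(32252 - 220) = 1/32032 ≈ 3.1219e-5)
sqrt(g + 10722) = sqrt(1/32032 + 10722) = sqrt(343447105/32032) = sqrt(687581104210)/8008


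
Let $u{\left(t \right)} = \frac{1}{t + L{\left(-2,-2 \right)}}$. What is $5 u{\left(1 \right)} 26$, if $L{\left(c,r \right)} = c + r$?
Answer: $- \frac{130}{3} \approx -43.333$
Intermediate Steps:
$u{\left(t \right)} = \frac{1}{-4 + t}$ ($u{\left(t \right)} = \frac{1}{t - 4} = \frac{1}{-4 + t}$)
$5 u{\left(1 \right)} 26 = \frac{5}{-4 + 1} \cdot 26 = \frac{5}{-3} \cdot 26 = 5 \left(- \frac{1}{3}\right) 26 = \left(- \frac{5}{3}\right) 26 = - \frac{130}{3}$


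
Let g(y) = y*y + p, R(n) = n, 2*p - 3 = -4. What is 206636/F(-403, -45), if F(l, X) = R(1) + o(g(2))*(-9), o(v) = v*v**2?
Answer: -1653088/3079 ≈ -536.89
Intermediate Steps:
p = -1/2 (p = 3/2 + (1/2)*(-4) = 3/2 - 2 = -1/2 ≈ -0.50000)
g(y) = -1/2 + y**2 (g(y) = y*y - 1/2 = y**2 - 1/2 = -1/2 + y**2)
o(v) = v**3
F(l, X) = -3079/8 (F(l, X) = 1 + (-1/2 + 2**2)**3*(-9) = 1 + (-1/2 + 4)**3*(-9) = 1 + (7/2)**3*(-9) = 1 + (343/8)*(-9) = 1 - 3087/8 = -3079/8)
206636/F(-403, -45) = 206636/(-3079/8) = 206636*(-8/3079) = -1653088/3079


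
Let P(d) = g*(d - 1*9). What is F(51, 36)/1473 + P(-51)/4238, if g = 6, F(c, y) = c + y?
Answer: -26929/1040429 ≈ -0.025883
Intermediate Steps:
P(d) = -54 + 6*d (P(d) = 6*(d - 1*9) = 6*(d - 9) = 6*(-9 + d) = -54 + 6*d)
F(51, 36)/1473 + P(-51)/4238 = (51 + 36)/1473 + (-54 + 6*(-51))/4238 = 87*(1/1473) + (-54 - 306)*(1/4238) = 29/491 - 360*1/4238 = 29/491 - 180/2119 = -26929/1040429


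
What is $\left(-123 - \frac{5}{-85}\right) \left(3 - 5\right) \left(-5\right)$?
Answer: $- \frac{20900}{17} \approx -1229.4$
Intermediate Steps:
$\left(-123 - \frac{5}{-85}\right) \left(3 - 5\right) \left(-5\right) = \left(-123 - - \frac{1}{17}\right) \left(3 - 5\right) \left(-5\right) = \left(-123 + \frac{1}{17}\right) \left(3 - 5\right) \left(-5\right) = - \frac{2090 \left(\left(-2\right) \left(-5\right)\right)}{17} = \left(- \frac{2090}{17}\right) 10 = - \frac{20900}{17}$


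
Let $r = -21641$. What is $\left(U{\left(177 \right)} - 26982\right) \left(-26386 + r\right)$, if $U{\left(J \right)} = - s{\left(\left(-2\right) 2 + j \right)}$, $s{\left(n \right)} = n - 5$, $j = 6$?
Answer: $1295720433$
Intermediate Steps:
$s{\left(n \right)} = -5 + n$
$U{\left(J \right)} = 3$ ($U{\left(J \right)} = - (-5 + \left(\left(-2\right) 2 + 6\right)) = - (-5 + \left(-4 + 6\right)) = - (-5 + 2) = \left(-1\right) \left(-3\right) = 3$)
$\left(U{\left(177 \right)} - 26982\right) \left(-26386 + r\right) = \left(3 - 26982\right) \left(-26386 - 21641\right) = \left(-26979\right) \left(-48027\right) = 1295720433$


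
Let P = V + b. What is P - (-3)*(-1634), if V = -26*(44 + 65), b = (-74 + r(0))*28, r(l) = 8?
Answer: -9584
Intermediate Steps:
b = -1848 (b = (-74 + 8)*28 = -66*28 = -1848)
V = -2834 (V = -26*109 = -2834)
P = -4682 (P = -2834 - 1848 = -4682)
P - (-3)*(-1634) = -4682 - (-3)*(-1634) = -4682 - 1*4902 = -4682 - 4902 = -9584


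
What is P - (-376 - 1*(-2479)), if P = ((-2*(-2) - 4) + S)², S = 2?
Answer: -2099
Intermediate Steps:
P = 4 (P = ((-2*(-2) - 4) + 2)² = ((4 - 4) + 2)² = (0 + 2)² = 2² = 4)
P - (-376 - 1*(-2479)) = 4 - (-376 - 1*(-2479)) = 4 - (-376 + 2479) = 4 - 1*2103 = 4 - 2103 = -2099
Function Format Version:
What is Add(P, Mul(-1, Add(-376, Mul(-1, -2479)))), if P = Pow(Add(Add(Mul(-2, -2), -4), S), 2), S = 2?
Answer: -2099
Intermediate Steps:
P = 4 (P = Pow(Add(Add(Mul(-2, -2), -4), 2), 2) = Pow(Add(Add(4, -4), 2), 2) = Pow(Add(0, 2), 2) = Pow(2, 2) = 4)
Add(P, Mul(-1, Add(-376, Mul(-1, -2479)))) = Add(4, Mul(-1, Add(-376, Mul(-1, -2479)))) = Add(4, Mul(-1, Add(-376, 2479))) = Add(4, Mul(-1, 2103)) = Add(4, -2103) = -2099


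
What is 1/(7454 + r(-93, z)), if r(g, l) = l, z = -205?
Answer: 1/7249 ≈ 0.00013795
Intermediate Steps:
1/(7454 + r(-93, z)) = 1/(7454 - 205) = 1/7249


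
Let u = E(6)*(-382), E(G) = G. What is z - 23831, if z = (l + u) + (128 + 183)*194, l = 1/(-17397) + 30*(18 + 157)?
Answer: 686503016/17397 ≈ 39461.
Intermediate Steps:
u = -2292 (u = 6*(-382) = -2292)
l = 91334249/17397 (l = -1/17397 + 30*175 = -1/17397 + 5250 = 91334249/17397 ≈ 5250.0)
z = 1101090923/17397 (z = (91334249/17397 - 2292) + (128 + 183)*194 = 51460325/17397 + 311*194 = 51460325/17397 + 60334 = 1101090923/17397 ≈ 63292.)
z - 23831 = 1101090923/17397 - 23831 = 686503016/17397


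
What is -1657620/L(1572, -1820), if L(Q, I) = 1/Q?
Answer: -2605778640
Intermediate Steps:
-1657620/L(1572, -1820) = -1657620/(1/1572) = -1657620/1/1572 = -1657620*1572 = -2605778640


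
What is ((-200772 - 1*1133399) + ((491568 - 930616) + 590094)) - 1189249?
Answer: -2372374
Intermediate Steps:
((-200772 - 1*1133399) + ((491568 - 930616) + 590094)) - 1189249 = ((-200772 - 1133399) + (-439048 + 590094)) - 1189249 = (-1334171 + 151046) - 1189249 = -1183125 - 1189249 = -2372374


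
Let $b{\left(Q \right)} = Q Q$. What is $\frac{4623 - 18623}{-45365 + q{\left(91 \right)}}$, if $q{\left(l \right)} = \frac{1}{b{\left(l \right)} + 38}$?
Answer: $\frac{8319000}{26956531} \approx 0.30861$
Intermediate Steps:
$b{\left(Q \right)} = Q^{2}$
$q{\left(l \right)} = \frac{1}{38 + l^{2}}$ ($q{\left(l \right)} = \frac{1}{l^{2} + 38} = \frac{1}{38 + l^{2}}$)
$\frac{4623 - 18623}{-45365 + q{\left(91 \right)}} = \frac{4623 - 18623}{-45365 + \frac{1}{38 + 91^{2}}} = - \frac{14000}{-45365 + \frac{1}{38 + 8281}} = - \frac{14000}{-45365 + \frac{1}{8319}} = - \frac{14000}{- \frac{377391434}{8319}} = \left(-14000\right) \left(- \frac{8319}{377391434}\right) = \frac{8319000}{26956531}$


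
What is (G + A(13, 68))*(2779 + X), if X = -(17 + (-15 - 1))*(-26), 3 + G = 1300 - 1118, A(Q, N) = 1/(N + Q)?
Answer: 13557500/27 ≈ 5.0213e+5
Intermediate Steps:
G = 179 (G = -3 + (1300 - 1118) = -3 + 182 = 179)
X = 26 (X = -(17 - 16)*(-26) = -(-26) = -1*(-26) = 26)
(G + A(13, 68))*(2779 + X) = (179 + 1/(68 + 13))*(2779 + 26) = (179 + 1/81)*2805 = (14500/81)*2805 = 13557500/27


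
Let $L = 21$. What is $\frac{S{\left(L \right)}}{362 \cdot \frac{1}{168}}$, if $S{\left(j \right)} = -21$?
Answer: $- \frac{1764}{181} \approx -9.7458$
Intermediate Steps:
$\frac{S{\left(L \right)}}{362 \cdot \frac{1}{168}} = - \frac{21}{362 \cdot \frac{1}{168}} = - \frac{21}{\frac{181}{84}} = \left(-21\right) \frac{84}{181} = - \frac{1764}{181}$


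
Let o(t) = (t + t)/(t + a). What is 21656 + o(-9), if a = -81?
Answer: 108281/5 ≈ 21656.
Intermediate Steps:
o(t) = 2*t/(-81 + t) (o(t) = (t + t)/(t - 81) = (2*t)/(-81 + t) = 2*t/(-81 + t))
21656 + o(-9) = 21656 + 2*(-9)/(-81 - 9) = 21656 + 2*(-9)/(-90) = 21656 + 2*(-9)*(-1/90) = 21656 + ⅕ = 108281/5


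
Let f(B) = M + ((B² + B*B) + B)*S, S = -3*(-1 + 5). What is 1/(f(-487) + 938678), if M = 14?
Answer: -1/4747520 ≈ -2.1064e-7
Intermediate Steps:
S = -12 (S = -3*4 = -12)
f(B) = 14 - 24*B² - 12*B (f(B) = 14 + ((B² + B*B) + B)*(-12) = 14 + ((B² + B²) + B)*(-12) = 14 + (2*B² + B)*(-12) = 14 + (B + 2*B²)*(-12) = 14 + (-24*B² - 12*B) = 14 - 24*B² - 12*B)
1/(f(-487) + 938678) = 1/((14 - 24*(-487)² - 12*(-487)) + 938678) = 1/((14 - 24*237169 + 5844) + 938678) = 1/((14 - 5692056 + 5844) + 938678) = 1/(-5686198 + 938678) = 1/(-4747520) = -1/4747520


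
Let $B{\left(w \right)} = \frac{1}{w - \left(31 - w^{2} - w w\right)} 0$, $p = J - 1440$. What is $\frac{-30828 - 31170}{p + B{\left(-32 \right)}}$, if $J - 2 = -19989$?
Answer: $\frac{61998}{21427} \approx 2.8935$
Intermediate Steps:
$J = -19987$ ($J = 2 - 19989 = -19987$)
$p = -21427$ ($p = -19987 - 1440 = -21427$)
$B{\left(w \right)} = 0$ ($B{\left(w \right)} = \frac{1}{w + \left(\left(w^{2} + w^{2}\right) - 31\right)} 0 = \frac{1}{w + \left(2 w^{2} - 31\right)} 0 = \frac{1}{w + \left(-31 + 2 w^{2}\right)} 0 = \frac{1}{-31 + w + 2 w^{2}} \cdot 0 = 0$)
$\frac{-30828 - 31170}{p + B{\left(-32 \right)}} = \frac{-30828 - 31170}{-21427 + 0} = - \frac{61998}{-21427} = \left(-61998\right) \left(- \frac{1}{21427}\right) = \frac{61998}{21427}$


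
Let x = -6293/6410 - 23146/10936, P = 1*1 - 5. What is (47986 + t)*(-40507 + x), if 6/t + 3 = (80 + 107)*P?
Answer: -1279217096007634518/658061497 ≈ -1.9439e+9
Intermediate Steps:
P = -4 (P = 1 - 5 = -4)
x = -54296527/17524940 (x = -6293*1/6410 - 23146*1/10936 = -6293/6410 - 11573/5468 = -54296527/17524940 ≈ -3.0982)
t = -6/751 (t = 6/(-3 + (80 + 107)*(-4)) = 6/(-3 + 187*(-4)) = 6/(-3 - 748) = 6/(-751) = 6*(-1/751) = -6/751 ≈ -0.0079893)
(47986 + t)*(-40507 + x) = (47986 - 6/751)*(-40507 - 54296527/17524940) = (36037480/751)*(-709937041107/17524940) = -1279217096007634518/658061497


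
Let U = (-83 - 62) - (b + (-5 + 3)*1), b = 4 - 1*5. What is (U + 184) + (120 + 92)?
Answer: 254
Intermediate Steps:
b = -1 (b = 4 - 5 = -1)
U = -142 (U = (-83 - 62) - (-1 + (-5 + 3)*1) = -145 - (-1 - 2*1) = -145 - (-1 - 2) = -145 - 1*(-3) = -145 + 3 = -142)
(U + 184) + (120 + 92) = (-142 + 184) + (120 + 92) = 42 + 212 = 254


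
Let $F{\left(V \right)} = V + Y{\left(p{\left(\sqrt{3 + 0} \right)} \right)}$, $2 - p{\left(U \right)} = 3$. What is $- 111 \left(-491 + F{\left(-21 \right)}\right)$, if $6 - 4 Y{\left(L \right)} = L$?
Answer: $\frac{226551}{4} \approx 56638.0$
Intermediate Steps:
$p{\left(U \right)} = -1$ ($p{\left(U \right)} = 2 - 3 = -1$)
$Y{\left(L \right)} = \frac{3}{2} - \frac{L}{4}$
$F{\left(V \right)} = \frac{7}{4} + V$ ($F{\left(V \right)} = V + \left(\frac{3}{2} - - \frac{1}{4}\right) = V + \left(\frac{3}{2} + \frac{1}{4}\right) = V + \frac{7}{4} = \frac{7}{4} + V$)
$- 111 \left(-491 + F{\left(-21 \right)}\right) = - 111 \left(-491 + \left(\frac{7}{4} - 21\right)\right) = - 111 \left(-491 - \frac{77}{4}\right) = \left(-111\right) \left(- \frac{2041}{4}\right) = \frac{226551}{4}$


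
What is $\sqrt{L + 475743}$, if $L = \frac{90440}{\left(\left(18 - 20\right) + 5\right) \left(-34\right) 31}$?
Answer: $\frac{\sqrt{4114453827}}{93} \approx 689.72$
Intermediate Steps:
$L = - \frac{2660}{93}$ ($L = \frac{90440}{\left(-2 + 5\right) \left(-34\right) 31} = \frac{90440}{3 \left(-34\right) 31} = \frac{90440}{\left(-102\right) 31} = \frac{90440}{-3162} = 90440 \left(- \frac{1}{3162}\right) = - \frac{2660}{93} \approx -28.602$)
$\sqrt{L + 475743} = \sqrt{- \frac{2660}{93} + 475743} = \sqrt{\frac{44241439}{93}} = \frac{\sqrt{4114453827}}{93}$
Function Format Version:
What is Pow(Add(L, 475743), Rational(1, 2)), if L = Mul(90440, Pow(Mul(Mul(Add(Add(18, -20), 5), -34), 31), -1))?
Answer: Mul(Rational(1, 93), Pow(4114453827, Rational(1, 2))) ≈ 689.72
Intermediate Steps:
L = Rational(-2660, 93) (L = Mul(90440, Pow(Mul(Mul(Add(-2, 5), -34), 31), -1)) = Mul(90440, Pow(Mul(Mul(3, -34), 31), -1)) = Mul(90440, Pow(Mul(-102, 31), -1)) = Mul(90440, Pow(-3162, -1)) = Mul(90440, Rational(-1, 3162)) = Rational(-2660, 93) ≈ -28.602)
Pow(Add(L, 475743), Rational(1, 2)) = Pow(Add(Rational(-2660, 93), 475743), Rational(1, 2)) = Pow(Rational(44241439, 93), Rational(1, 2)) = Mul(Rational(1, 93), Pow(4114453827, Rational(1, 2)))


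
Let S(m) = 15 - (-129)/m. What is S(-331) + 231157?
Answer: 76517803/331 ≈ 2.3117e+5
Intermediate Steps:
S(m) = 15 + 129/m
S(-331) + 231157 = (15 + 129/(-331)) + 231157 = (15 + 129*(-1/331)) + 231157 = (15 - 129/331) + 231157 = 4836/331 + 231157 = 76517803/331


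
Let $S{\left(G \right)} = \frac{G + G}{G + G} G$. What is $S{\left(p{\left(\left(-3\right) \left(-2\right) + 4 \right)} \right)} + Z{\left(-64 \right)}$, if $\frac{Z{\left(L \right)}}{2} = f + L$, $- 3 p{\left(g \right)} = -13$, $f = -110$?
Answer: $- \frac{1031}{3} \approx -343.67$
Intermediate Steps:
$p{\left(g \right)} = \frac{13}{3}$ ($p{\left(g \right)} = \left(- \frac{1}{3}\right) \left(-13\right) = \frac{13}{3}$)
$Z{\left(L \right)} = -220 + 2 L$ ($Z{\left(L \right)} = 2 \left(-110 + L\right) = -220 + 2 L$)
$S{\left(G \right)} = G$ ($S{\left(G \right)} = \frac{2 G}{2 G} G = 2 G \frac{1}{2 G} G = 1 G = G$)
$S{\left(p{\left(\left(-3\right) \left(-2\right) + 4 \right)} \right)} + Z{\left(-64 \right)} = \frac{13}{3} + \left(-220 + 2 \left(-64\right)\right) = \frac{13}{3} - 348 = - \frac{1031}{3}$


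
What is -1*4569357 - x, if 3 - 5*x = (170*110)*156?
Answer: -19929588/5 ≈ -3.9859e+6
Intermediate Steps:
x = -2917197/5 (x = ⅗ - 170*110*156/5 = ⅗ - 3740*156 = ⅗ - ⅕*2917200 = ⅗ - 583440 = -2917197/5 ≈ -5.8344e+5)
-1*4569357 - x = -1*4569357 - 1*(-2917197/5) = -4569357 + 2917197/5 = -19929588/5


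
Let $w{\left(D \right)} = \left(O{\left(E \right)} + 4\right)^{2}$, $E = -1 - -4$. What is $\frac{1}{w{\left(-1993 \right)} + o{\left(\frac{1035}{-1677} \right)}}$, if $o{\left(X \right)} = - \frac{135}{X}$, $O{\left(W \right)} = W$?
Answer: $\frac{23}{6158} \approx 0.003735$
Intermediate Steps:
$E = 3$ ($E = -1 + 4 = 3$)
$w{\left(D \right)} = 49$ ($w{\left(D \right)} = \left(3 + 4\right)^{2} = 7^{2} = 49$)
$\frac{1}{w{\left(-1993 \right)} + o{\left(\frac{1035}{-1677} \right)}} = \frac{1}{49 - \frac{135}{1035 \frac{1}{-1677}}} = \frac{1}{49 - \frac{135}{1035 \left(- \frac{1}{1677}\right)}} = \frac{1}{49 - \frac{135}{- \frac{345}{559}}} = \frac{1}{49 - - \frac{5031}{23}} = \frac{1}{49 + \frac{5031}{23}} = \frac{1}{\frac{6158}{23}} = \frac{23}{6158}$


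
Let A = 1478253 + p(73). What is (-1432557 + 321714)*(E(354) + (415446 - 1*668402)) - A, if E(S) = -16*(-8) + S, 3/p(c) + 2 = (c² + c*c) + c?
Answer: 3009028488842838/10729 ≈ 2.8046e+11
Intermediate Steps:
p(c) = 3/(-2 + c + 2*c²) (p(c) = 3/(-2 + ((c² + c*c) + c)) = 3/(-2 + ((c² + c²) + c)) = 3/(-2 + (2*c² + c)) = 3/(-2 + (c + 2*c²)) = 3/(-2 + c + 2*c²))
E(S) = 128 + S
A = 15860176440/10729 (A = 1478253 + 3/(-2 + 73 + 2*73²) = 1478253 + 3/(-2 + 73 + 2*5329) = 1478253 + 3/(-2 + 73 + 10658) = 1478253 + 3/10729 = 15860176440/10729 ≈ 1.4783e+6)
(-1432557 + 321714)*(E(354) + (415446 - 1*668402)) - A = (-1432557 + 321714)*((128 + 354) + (415446 - 1*668402)) - 1*15860176440/10729 = -1110843*(482 + (415446 - 668402)) - 15860176440/10729 = -1110843*(482 - 252956) - 15860176440/10729 = -1110843*(-252474) - 15860176440/10729 = 280458975582 - 15860176440/10729 = 3009028488842838/10729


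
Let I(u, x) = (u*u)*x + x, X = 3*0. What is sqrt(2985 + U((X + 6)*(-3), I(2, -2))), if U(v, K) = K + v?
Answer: sqrt(2957) ≈ 54.378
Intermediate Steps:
X = 0
I(u, x) = x + x*u**2 (I(u, x) = u**2*x + x = x*u**2 + x = x + x*u**2)
sqrt(2985 + U((X + 6)*(-3), I(2, -2))) = sqrt(2985 + (-2*(1 + 2**2) + (0 + 6)*(-3))) = sqrt(2985 + (-2*(1 + 4) + 6*(-3))) = sqrt(2985 + (-2*5 - 18)) = sqrt(2985 + (-10 - 18)) = sqrt(2985 - 28) = sqrt(2957)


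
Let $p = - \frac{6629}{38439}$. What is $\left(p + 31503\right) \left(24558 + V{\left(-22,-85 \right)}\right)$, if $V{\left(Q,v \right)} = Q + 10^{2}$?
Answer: $\frac{9944216187856}{12813} \approx 7.761 \cdot 10^{8}$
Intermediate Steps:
$V{\left(Q,v \right)} = 100 + Q$ ($V{\left(Q,v \right)} = Q + 100 = 100 + Q$)
$p = - \frac{6629}{38439}$ ($p = \left(-6629\right) \frac{1}{38439} = - \frac{6629}{38439} \approx -0.17246$)
$\left(p + 31503\right) \left(24558 + V{\left(-22,-85 \right)}\right) = \left(- \frac{6629}{38439} + 31503\right) \left(24558 + \left(100 - 22\right)\right) = \frac{1210937188 \left(24558 + 78\right)}{38439} = \frac{1210937188}{38439} \cdot 24636 = \frac{9944216187856}{12813}$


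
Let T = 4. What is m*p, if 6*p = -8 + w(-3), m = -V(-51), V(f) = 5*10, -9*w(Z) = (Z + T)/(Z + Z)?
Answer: 10775/162 ≈ 66.512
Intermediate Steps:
w(Z) = -(4 + Z)/(18*Z) (w(Z) = -(Z + 4)/(9*(Z + Z)) = -(4 + Z)/(9*(2*Z)) = -(4 + Z)*1/(2*Z)/9 = -(4 + Z)/(18*Z))
V(f) = 50
m = -50 (m = -1*50 = -50)
p = -431/324 (p = (-8 + (1/18)*(-4 - 1*(-3))/(-3))/6 = (-8 + (1/18)*(-1/3)*(-4 + 3))/6 = (-8 + (1/18)*(-1/3)*(-1))/6 = (-8 + 1/54)/6 = (1/6)*(-431/54) = -431/324 ≈ -1.3302)
m*p = -50*(-431/324) = 10775/162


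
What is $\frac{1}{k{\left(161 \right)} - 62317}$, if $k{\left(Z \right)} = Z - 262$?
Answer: $- \frac{1}{62418} \approx -1.6021 \cdot 10^{-5}$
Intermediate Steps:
$k{\left(Z \right)} = -262 + Z$
$\frac{1}{k{\left(161 \right)} - 62317} = \frac{1}{\left(-262 + 161\right) - 62317} = \frac{1}{-101 - 62317} = \frac{1}{-62418} = - \frac{1}{62418}$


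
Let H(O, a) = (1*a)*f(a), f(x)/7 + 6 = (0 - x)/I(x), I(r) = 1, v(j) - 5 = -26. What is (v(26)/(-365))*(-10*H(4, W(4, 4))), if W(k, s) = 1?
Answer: 2058/73 ≈ 28.192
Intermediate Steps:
v(j) = -21 (v(j) = 5 - 26 = -21)
f(x) = -42 - 7*x (f(x) = -42 + 7*((0 - x)/1) = -42 + 7*(-x*1) = -42 + 7*(-x) = -42 - 7*x)
H(O, a) = a*(-42 - 7*a) (H(O, a) = (1*a)*(-42 - 7*a) = a*(-42 - 7*a))
(v(26)/(-365))*(-10*H(4, W(4, 4))) = (-21/(-365))*(-10*(-7*1*(6 + 1))) = (-21*(-1/365))*(-10*(-7*1*7)) = 21*(-10*(-49))/365 = 21*(-1*(-490))/365 = (21/365)*490 = 2058/73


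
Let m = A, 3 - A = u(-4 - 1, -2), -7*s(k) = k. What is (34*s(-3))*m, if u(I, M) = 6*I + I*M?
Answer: 2346/7 ≈ 335.14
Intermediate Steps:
s(k) = -k/7
A = 23 (A = 3 - (-4 - 1)*(6 - 2) = 3 - (-5)*4 = 3 - 1*(-20) = 3 + 20 = 23)
m = 23
(34*s(-3))*m = (34*(-1/7*(-3)))*23 = (34*(3/7))*23 = (102/7)*23 = 2346/7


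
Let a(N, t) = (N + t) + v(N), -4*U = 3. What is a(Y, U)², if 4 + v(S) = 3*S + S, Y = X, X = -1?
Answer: 1521/16 ≈ 95.063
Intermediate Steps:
Y = -1
U = -¾ (U = -¼*3 = -¾ ≈ -0.75000)
v(S) = -4 + 4*S (v(S) = -4 + (3*S + S) = -4 + 4*S)
a(N, t) = -4 + t + 5*N (a(N, t) = (N + t) + (-4 + 4*N) = -4 + t + 5*N)
a(Y, U)² = (-4 - ¾ + 5*(-1))² = (-4 - ¾ - 5)² = (-39/4)² = 1521/16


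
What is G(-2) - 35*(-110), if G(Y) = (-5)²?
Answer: 3875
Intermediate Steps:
G(Y) = 25
G(-2) - 35*(-110) = 25 - 35*(-110) = 25 + 3850 = 3875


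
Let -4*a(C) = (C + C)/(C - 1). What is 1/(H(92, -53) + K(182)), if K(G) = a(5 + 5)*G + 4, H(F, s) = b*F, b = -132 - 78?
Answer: -9/174754 ≈ -5.1501e-5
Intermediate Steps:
b = -210
a(C) = -C/(2*(-1 + C)) (a(C) = -(C + C)/(4*(C - 1)) = -2*C/(4*(-1 + C)) = -C/(2*(-1 + C)))
H(F, s) = -210*F
K(G) = 4 - 5*G/9 (K(G) = (-(5 + 5)/(-2 + 2*(5 + 5)))*G + 4 = (-1*10/(-2 + 2*10))*G + 4 = (-1*10/(-2 + 20))*G + 4 = (-1*10/18)*G + 4 = (-1*10*1/18)*G + 4 = -5*G/9 + 4 = 4 - 5*G/9)
1/(H(92, -53) + K(182)) = 1/(-210*92 + (4 - 5/9*182)) = 1/(-19320 + (4 - 910/9)) = 1/(-19320 - 874/9) = 1/(-174754/9) = -9/174754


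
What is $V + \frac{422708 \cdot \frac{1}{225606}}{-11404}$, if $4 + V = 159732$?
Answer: $\frac{102737481718291}{643202706} \approx 1.5973 \cdot 10^{5}$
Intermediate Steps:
$V = 159728$ ($V = -4 + 159732 = 159728$)
$V + \frac{422708 \cdot \frac{1}{225606}}{-11404} = 159728 + \frac{422708 \cdot \frac{1}{225606}}{-11404} = 159728 + 422708 \cdot \frac{1}{225606} \left(- \frac{1}{11404}\right) = 159728 + \frac{211354}{112803} \left(- \frac{1}{11404}\right) = 159728 - \frac{105677}{643202706} = \frac{102737481718291}{643202706}$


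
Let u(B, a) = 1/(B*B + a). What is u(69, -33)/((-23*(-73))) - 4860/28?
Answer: -9645049073/55568184 ≈ -173.57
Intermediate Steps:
u(B, a) = 1/(a + B²) (u(B, a) = 1/(B² + a) = 1/(a + B²))
u(69, -33)/((-23*(-73))) - 4860/28 = 1/((-33 + 69²)*((-23*(-73)))) - 4860/28 = 1/((-33 + 4761)*1679) - 4860*1/28 = (1/1679)/4728 - 1215/7 = (1/4728)*(1/1679) - 1215/7 = 1/7938312 - 1215/7 = -9645049073/55568184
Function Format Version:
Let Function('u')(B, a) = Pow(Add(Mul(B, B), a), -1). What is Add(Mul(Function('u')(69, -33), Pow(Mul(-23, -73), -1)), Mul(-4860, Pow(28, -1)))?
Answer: Rational(-9645049073, 55568184) ≈ -173.57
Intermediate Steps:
Function('u')(B, a) = Pow(Add(a, Pow(B, 2)), -1) (Function('u')(B, a) = Pow(Add(Pow(B, 2), a), -1) = Pow(Add(a, Pow(B, 2)), -1))
Add(Mul(Function('u')(69, -33), Pow(Mul(-23, -73), -1)), Mul(-4860, Pow(28, -1))) = Add(Mul(Pow(Add(-33, Pow(69, 2)), -1), Pow(Mul(-23, -73), -1)), Mul(-4860, Pow(28, -1))) = Add(Mul(Pow(Add(-33, 4761), -1), Pow(1679, -1)), Mul(-4860, Rational(1, 28))) = Add(Mul(Pow(4728, -1), Rational(1, 1679)), Rational(-1215, 7)) = Add(Mul(Rational(1, 4728), Rational(1, 1679)), Rational(-1215, 7)) = Add(Rational(1, 7938312), Rational(-1215, 7)) = Rational(-9645049073, 55568184)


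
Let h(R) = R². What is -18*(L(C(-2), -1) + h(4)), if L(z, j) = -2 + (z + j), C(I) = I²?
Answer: -306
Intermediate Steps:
L(z, j) = -2 + j + z (L(z, j) = -2 + (j + z) = -2 + j + z)
-18*(L(C(-2), -1) + h(4)) = -18*((-2 - 1 + (-2)²) + 4²) = -18*((-2 - 1 + 4) + 16) = -18*(1 + 16) = -18*17 = -306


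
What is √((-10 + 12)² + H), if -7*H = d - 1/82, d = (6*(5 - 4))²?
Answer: I*√375970/574 ≈ 1.0682*I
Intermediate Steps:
d = 36 (d = (6*1)² = 6² = 36)
H = -2951/574 (H = -(36 - 1/82)/7 = -⅐*2951/82 = -2951/574 ≈ -5.1411)
√((-10 + 12)² + H) = √((-10 + 12)² - 2951/574) = √(2² - 2951/574) = √(4 - 2951/574) = √(-655/574) = I*√375970/574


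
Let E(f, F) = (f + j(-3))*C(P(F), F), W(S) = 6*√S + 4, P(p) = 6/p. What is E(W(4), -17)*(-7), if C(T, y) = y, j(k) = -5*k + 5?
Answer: 4284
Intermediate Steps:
j(k) = 5 - 5*k
W(S) = 4 + 6*√S
E(f, F) = F*(20 + f) (E(f, F) = (f + (5 - 5*(-3)))*F = (f + (5 + 15))*F = (f + 20)*F = (20 + f)*F = F*(20 + f))
E(W(4), -17)*(-7) = -17*(20 + (4 + 6*√4))*(-7) = -17*(20 + (4 + 6*2))*(-7) = -17*(20 + (4 + 12))*(-7) = -17*(20 + 16)*(-7) = -17*36*(-7) = -612*(-7) = 4284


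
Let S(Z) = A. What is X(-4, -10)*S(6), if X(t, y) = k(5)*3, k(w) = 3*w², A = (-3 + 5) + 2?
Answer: 900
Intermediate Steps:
A = 4 (A = 2 + 2 = 4)
S(Z) = 4
X(t, y) = 225 (X(t, y) = (3*5²)*3 = (3*25)*3 = 75*3 = 225)
X(-4, -10)*S(6) = 225*4 = 900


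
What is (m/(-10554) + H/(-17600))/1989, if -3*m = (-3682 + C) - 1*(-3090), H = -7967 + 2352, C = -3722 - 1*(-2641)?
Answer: 14833733/110837263680 ≈ 0.00013383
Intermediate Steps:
C = -1081 (C = -3722 + 2641 = -1081)
H = -5615
m = 1673/3 (m = -((-3682 - 1081) - 1*(-3090))/3 = -(-4763 + 3090)/3 = -⅓*(-1673) = 1673/3 ≈ 557.67)
(m/(-10554) + H/(-17600))/1989 = ((1673/3)/(-10554) - 5615/(-17600))/1989 = ((1673/3)*(-1/10554) - 5615*(-1/17600))*(1/1989) = (-1673/31662 + 1123/3520)*(1/1989) = (14833733/55725120)*(1/1989) = 14833733/110837263680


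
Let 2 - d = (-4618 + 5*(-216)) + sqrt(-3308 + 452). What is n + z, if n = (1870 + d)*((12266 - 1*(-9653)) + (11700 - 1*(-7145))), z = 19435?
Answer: 308602915 - 81528*I*sqrt(714) ≈ 3.086e+8 - 2.1785e+6*I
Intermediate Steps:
d = 5700 - 2*I*sqrt(714) (d = 2 - ((-4618 + 5*(-216)) + sqrt(-3308 + 452)) = 2 - ((-4618 - 1080) + sqrt(-2856)) = 2 - (-5698 + 2*I*sqrt(714)) = 2 + (5698 - 2*I*sqrt(714)) = 5700 - 2*I*sqrt(714) ≈ 5700.0 - 53.442*I)
n = 308583480 - 81528*I*sqrt(714) (n = (1870 + (5700 - 2*I*sqrt(714)))*((12266 - 1*(-9653)) + (11700 - 1*(-7145))) = (7570 - 2*I*sqrt(714))*((12266 + 9653) + (11700 + 7145)) = (7570 - 2*I*sqrt(714))*(21919 + 18845) = (7570 - 2*I*sqrt(714))*40764 = 308583480 - 81528*I*sqrt(714) ≈ 3.0858e+8 - 2.1785e+6*I)
n + z = (308583480 - 81528*I*sqrt(714)) + 19435 = 308602915 - 81528*I*sqrt(714)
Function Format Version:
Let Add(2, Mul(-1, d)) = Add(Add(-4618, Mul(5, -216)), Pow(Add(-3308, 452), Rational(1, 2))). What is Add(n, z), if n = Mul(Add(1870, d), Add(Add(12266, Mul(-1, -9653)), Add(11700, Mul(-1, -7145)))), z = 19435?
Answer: Add(308602915, Mul(-81528, I, Pow(714, Rational(1, 2)))) ≈ Add(3.0860e+8, Mul(-2.1785e+6, I))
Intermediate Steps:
d = Add(5700, Mul(-2, I, Pow(714, Rational(1, 2)))) (d = Add(2, Mul(-1, Add(Add(-4618, Mul(5, -216)), Pow(Add(-3308, 452), Rational(1, 2))))) = Add(2, Mul(-1, Add(Add(-4618, -1080), Pow(-2856, Rational(1, 2))))) = Add(2, Mul(-1, Add(-5698, Mul(2, I, Pow(714, Rational(1, 2)))))) = Add(2, Add(5698, Mul(-2, I, Pow(714, Rational(1, 2))))) = Add(5700, Mul(-2, I, Pow(714, Rational(1, 2)))) ≈ Add(5700.0, Mul(-53.442, I)))
n = Add(308583480, Mul(-81528, I, Pow(714, Rational(1, 2)))) (n = Mul(Add(1870, Add(5700, Mul(-2, I, Pow(714, Rational(1, 2))))), Add(Add(12266, Mul(-1, -9653)), Add(11700, Mul(-1, -7145)))) = Mul(Add(7570, Mul(-2, I, Pow(714, Rational(1, 2)))), Add(Add(12266, 9653), Add(11700, 7145))) = Mul(Add(7570, Mul(-2, I, Pow(714, Rational(1, 2)))), Add(21919, 18845)) = Mul(Add(7570, Mul(-2, I, Pow(714, Rational(1, 2)))), 40764) = Add(308583480, Mul(-81528, I, Pow(714, Rational(1, 2)))) ≈ Add(3.0858e+8, Mul(-2.1785e+6, I)))
Add(n, z) = Add(Add(308583480, Mul(-81528, I, Pow(714, Rational(1, 2)))), 19435) = Add(308602915, Mul(-81528, I, Pow(714, Rational(1, 2))))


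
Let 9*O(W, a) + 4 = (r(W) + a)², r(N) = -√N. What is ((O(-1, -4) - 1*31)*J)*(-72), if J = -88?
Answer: -188672 + 5632*I ≈ -1.8867e+5 + 5632.0*I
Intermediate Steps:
O(W, a) = -4/9 + (a - √W)²/9 (O(W, a) = -4/9 + (-√W + a)²/9 = -4/9 + (a - √W)²/9)
((O(-1, -4) - 1*31)*J)*(-72) = (((-4/9 + (√(-1) - 1*(-4))²/9) - 1*31)*(-88))*(-72) = (((-4/9 + (I + 4)²/9) - 31)*(-88))*(-72) = (((-4/9 + (4 + I)²/9) - 31)*(-88))*(-72) = ((-283/9 + (4 + I)²/9)*(-88))*(-72) = (24904/9 - 88*(4 + I)²/9)*(-72) = -199232 + 704*(4 + I)²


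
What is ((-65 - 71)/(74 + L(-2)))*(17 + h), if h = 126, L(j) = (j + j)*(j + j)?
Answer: -9724/45 ≈ -216.09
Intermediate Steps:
L(j) = 4*j² (L(j) = (2*j)*(2*j) = 4*j²)
((-65 - 71)/(74 + L(-2)))*(17 + h) = ((-65 - 71)/(74 + 4*(-2)²))*(17 + 126) = -136/(74 + 4*4)*143 = -136/(74 + 16)*143 = -136/90*143 = -136*1/90*143 = -68/45*143 = -9724/45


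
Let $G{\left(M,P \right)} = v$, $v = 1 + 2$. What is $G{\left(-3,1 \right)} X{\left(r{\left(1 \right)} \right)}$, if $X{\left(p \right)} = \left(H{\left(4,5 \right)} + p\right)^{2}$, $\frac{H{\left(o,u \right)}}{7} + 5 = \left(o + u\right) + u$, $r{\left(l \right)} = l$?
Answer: $12288$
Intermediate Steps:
$H{\left(o,u \right)} = -35 + 7 o + 14 u$ ($H{\left(o,u \right)} = -35 + 7 \left(\left(o + u\right) + u\right) = -35 + 7 \left(o + 2 u\right) = -35 + \left(7 o + 14 u\right) = -35 + 7 o + 14 u$)
$X{\left(p \right)} = \left(63 + p\right)^{2}$ ($X{\left(p \right)} = \left(\left(-35 + 7 \cdot 4 + 14 \cdot 5\right) + p\right)^{2} = \left(\left(-35 + 28 + 70\right) + p\right)^{2} = \left(63 + p\right)^{2}$)
$v = 3$
$G{\left(M,P \right)} = 3$
$G{\left(-3,1 \right)} X{\left(r{\left(1 \right)} \right)} = 3 \left(63 + 1\right)^{2} = 3 \cdot 64^{2} = 3 \cdot 4096 = 12288$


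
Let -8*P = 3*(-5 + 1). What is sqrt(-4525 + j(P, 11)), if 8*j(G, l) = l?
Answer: 3*I*sqrt(8042)/4 ≈ 67.258*I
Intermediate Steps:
P = 3/2 (P = -3*(-5 + 1)/8 = -3*(-4)/8 = -1/8*(-12) = 3/2 ≈ 1.5000)
j(G, l) = l/8
sqrt(-4525 + j(P, 11)) = sqrt(-4525 + (1/8)*11) = sqrt(-4525 + 11/8) = sqrt(-36189/8) = 3*I*sqrt(8042)/4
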